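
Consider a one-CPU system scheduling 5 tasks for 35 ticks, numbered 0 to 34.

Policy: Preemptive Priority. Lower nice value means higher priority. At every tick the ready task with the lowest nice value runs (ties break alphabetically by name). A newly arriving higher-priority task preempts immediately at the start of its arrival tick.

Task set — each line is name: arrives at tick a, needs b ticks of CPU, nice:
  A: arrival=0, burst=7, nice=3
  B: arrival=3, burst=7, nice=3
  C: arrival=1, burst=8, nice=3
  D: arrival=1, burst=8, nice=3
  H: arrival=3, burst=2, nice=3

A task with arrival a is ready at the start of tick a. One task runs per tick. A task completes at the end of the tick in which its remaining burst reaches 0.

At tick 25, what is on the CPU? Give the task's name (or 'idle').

running at tick 25 = D

t=0: ready={A} → run A
t=1: ready={A,C,D} → run A
t=2: ready={A,C,D} → run A
t=3: ready={A,B,C,D,H} → run A
t=4: ready={A,B,C,D,H} → run A
t=5: ready={A,B,C,D,H} → run A
t=6: ready={A,B,C,D,H} → run A
t=7: ready={B,C,D,H} → run B
t=8: ready={B,C,D,H} → run B
t=9: ready={B,C,D,H} → run B
t=10: ready={B,C,D,H} → run B
t=11: ready={B,C,D,H} → run B
t=12: ready={B,C,D,H} → run B
t=13: ready={B,C,D,H} → run B
t=14: ready={C,D,H} → run C
t=15: ready={C,D,H} → run C
t=16: ready={C,D,H} → run C
t=17: ready={C,D,H} → run C
t=18: ready={C,D,H} → run C
t=19: ready={C,D,H} → run C
t=20: ready={C,D,H} → run C
t=21: ready={C,D,H} → run C
t=22: ready={D,H} → run D
t=23: ready={D,H} → run D
t=24: ready={D,H} → run D
t=25: ready={D,H} → run D
t=26: ready={D,H} → run D
t=27: ready={D,H} → run D
t=28: ready={D,H} → run D
t=29: ready={D,H} → run D
t=30: ready={H} → run H
t=31: ready={H} → run H
t=32: (idle)
t=33: (idle)
t=34: (idle)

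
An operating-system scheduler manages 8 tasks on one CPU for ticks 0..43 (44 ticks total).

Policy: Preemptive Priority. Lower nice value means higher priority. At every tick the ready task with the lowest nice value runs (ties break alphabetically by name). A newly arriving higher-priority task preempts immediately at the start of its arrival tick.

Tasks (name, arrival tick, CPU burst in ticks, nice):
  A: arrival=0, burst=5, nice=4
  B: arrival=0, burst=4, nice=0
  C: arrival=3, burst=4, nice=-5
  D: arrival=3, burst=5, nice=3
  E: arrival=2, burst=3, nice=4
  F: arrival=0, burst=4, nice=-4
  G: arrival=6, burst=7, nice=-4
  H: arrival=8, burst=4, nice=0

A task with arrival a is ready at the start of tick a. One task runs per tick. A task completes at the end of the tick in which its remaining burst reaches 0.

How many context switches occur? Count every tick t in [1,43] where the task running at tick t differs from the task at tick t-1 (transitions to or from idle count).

context switches = 9

t=0: ready={A,B,F} → run F
t=1: ready={A,B,F} → run F
t=2: ready={A,B,E,F} → run F
t=3: ready={A,B,C,D,E,F} → run C
t=4: ready={A,B,C,D,E,F} → run C
t=5: ready={A,B,C,D,E,F} → run C
t=6: ready={A,B,C,D,E,F,G} → run C
t=7: ready={A,B,D,E,F,G} → run F
t=8: ready={A,B,D,E,G,H} → run G
t=9: ready={A,B,D,E,G,H} → run G
t=10: ready={A,B,D,E,G,H} → run G
t=11: ready={A,B,D,E,G,H} → run G
t=12: ready={A,B,D,E,G,H} → run G
t=13: ready={A,B,D,E,G,H} → run G
t=14: ready={A,B,D,E,G,H} → run G
t=15: ready={A,B,D,E,H} → run B
t=16: ready={A,B,D,E,H} → run B
t=17: ready={A,B,D,E,H} → run B
t=18: ready={A,B,D,E,H} → run B
t=19: ready={A,D,E,H} → run H
t=20: ready={A,D,E,H} → run H
t=21: ready={A,D,E,H} → run H
t=22: ready={A,D,E,H} → run H
t=23: ready={A,D,E} → run D
t=24: ready={A,D,E} → run D
t=25: ready={A,D,E} → run D
t=26: ready={A,D,E} → run D
t=27: ready={A,D,E} → run D
t=28: ready={A,E} → run A
t=29: ready={A,E} → run A
t=30: ready={A,E} → run A
t=31: ready={A,E} → run A
t=32: ready={A,E} → run A
t=33: ready={E} → run E
t=34: ready={E} → run E
t=35: ready={E} → run E
t=36: (idle)
t=37: (idle)
t=38: (idle)
t=39: (idle)
t=40: (idle)
t=41: (idle)
t=42: (idle)
t=43: (idle)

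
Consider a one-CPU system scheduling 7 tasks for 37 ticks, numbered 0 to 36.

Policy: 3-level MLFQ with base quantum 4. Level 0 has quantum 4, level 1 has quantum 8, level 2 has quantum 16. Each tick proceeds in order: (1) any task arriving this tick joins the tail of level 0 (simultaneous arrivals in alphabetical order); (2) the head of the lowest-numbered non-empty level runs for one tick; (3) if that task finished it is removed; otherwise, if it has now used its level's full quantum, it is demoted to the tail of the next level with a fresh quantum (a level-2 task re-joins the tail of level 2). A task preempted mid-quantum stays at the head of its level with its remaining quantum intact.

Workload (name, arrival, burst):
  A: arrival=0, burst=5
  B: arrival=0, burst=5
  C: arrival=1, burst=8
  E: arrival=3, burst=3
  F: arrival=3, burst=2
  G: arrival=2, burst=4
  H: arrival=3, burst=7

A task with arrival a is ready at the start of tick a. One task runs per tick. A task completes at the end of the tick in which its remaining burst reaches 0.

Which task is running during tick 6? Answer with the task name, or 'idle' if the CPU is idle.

running at tick 6 = B

t=0: L0/L1/L2 = AB/-/- → run A
t=1: L0/L1/L2 = ABC/-/- → run A
t=2: L0/L1/L2 = ABCG/-/- → run A
t=3: L0/L1/L2 = ABCGEFH/-/- → run A
t=4: L0/L1/L2 = BCGEFH/A/- → run B
t=5: L0/L1/L2 = BCGEFH/A/- → run B
t=6: L0/L1/L2 = BCGEFH/A/- → run B
t=7: L0/L1/L2 = BCGEFH/A/- → run B
t=8: L0/L1/L2 = CGEFH/AB/- → run C
t=9: L0/L1/L2 = CGEFH/AB/- → run C
t=10: L0/L1/L2 = CGEFH/AB/- → run C
t=11: L0/L1/L2 = CGEFH/AB/- → run C
t=12: L0/L1/L2 = GEFH/ABC/- → run G
t=13: L0/L1/L2 = GEFH/ABC/- → run G
t=14: L0/L1/L2 = GEFH/ABC/- → run G
t=15: L0/L1/L2 = GEFH/ABC/- → run G
t=16: L0/L1/L2 = EFH/ABC/- → run E
t=17: L0/L1/L2 = EFH/ABC/- → run E
t=18: L0/L1/L2 = EFH/ABC/- → run E
t=19: L0/L1/L2 = FH/ABC/- → run F
t=20: L0/L1/L2 = FH/ABC/- → run F
t=21: L0/L1/L2 = H/ABC/- → run H
t=22: L0/L1/L2 = H/ABC/- → run H
t=23: L0/L1/L2 = H/ABC/- → run H
t=24: L0/L1/L2 = H/ABC/- → run H
t=25: L0/L1/L2 = -/ABCH/- → run A
t=26: L0/L1/L2 = -/BCH/- → run B
t=27: L0/L1/L2 = -/CH/- → run C
t=28: L0/L1/L2 = -/CH/- → run C
t=29: L0/L1/L2 = -/CH/- → run C
t=30: L0/L1/L2 = -/CH/- → run C
t=31: L0/L1/L2 = -/H/- → run H
t=32: L0/L1/L2 = -/H/- → run H
t=33: L0/L1/L2 = -/H/- → run H
t=34: (idle)
t=35: (idle)
t=36: (idle)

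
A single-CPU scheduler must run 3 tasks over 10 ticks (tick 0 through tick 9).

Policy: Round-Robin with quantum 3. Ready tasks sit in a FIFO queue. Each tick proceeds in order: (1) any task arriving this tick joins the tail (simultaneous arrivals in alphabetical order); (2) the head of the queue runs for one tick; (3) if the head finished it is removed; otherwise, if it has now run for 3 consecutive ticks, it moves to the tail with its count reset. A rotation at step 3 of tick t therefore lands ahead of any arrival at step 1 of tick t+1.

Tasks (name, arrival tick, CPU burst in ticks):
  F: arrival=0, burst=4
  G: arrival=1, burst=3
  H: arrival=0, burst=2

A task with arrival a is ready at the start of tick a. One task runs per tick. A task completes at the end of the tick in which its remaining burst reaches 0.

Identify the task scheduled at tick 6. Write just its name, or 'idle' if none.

t=0: queue=[F,H] q_used=0 → run F
t=1: queue=[F,H,G] q_used=1 → run F
t=2: queue=[F,H,G] q_used=2 → run F
t=3: queue=[H,G,F] q_used=0 → run H
t=4: queue=[H,G,F] q_used=1 → run H
t=5: queue=[G,F] q_used=0 → run G
t=6: queue=[G,F] q_used=1 → run G
t=7: queue=[G,F] q_used=2 → run G
t=8: queue=[F] q_used=0 → run F
t=9: (idle)

running at tick 6 = G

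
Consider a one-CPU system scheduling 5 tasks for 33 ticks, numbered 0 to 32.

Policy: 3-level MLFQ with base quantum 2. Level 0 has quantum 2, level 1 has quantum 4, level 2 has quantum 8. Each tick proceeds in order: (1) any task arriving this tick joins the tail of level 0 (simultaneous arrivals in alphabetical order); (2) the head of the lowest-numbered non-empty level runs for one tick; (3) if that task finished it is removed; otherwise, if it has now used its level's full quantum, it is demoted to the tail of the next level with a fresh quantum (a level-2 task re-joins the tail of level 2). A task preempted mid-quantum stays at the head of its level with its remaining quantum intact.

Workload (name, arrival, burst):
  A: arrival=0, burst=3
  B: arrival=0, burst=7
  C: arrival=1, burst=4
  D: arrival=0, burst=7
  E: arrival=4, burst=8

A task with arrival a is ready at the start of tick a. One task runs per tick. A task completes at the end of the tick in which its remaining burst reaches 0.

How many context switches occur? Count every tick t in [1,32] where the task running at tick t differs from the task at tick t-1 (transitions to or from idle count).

t=0: L0/L1/L2 = ABD/-/- → run A
t=1: L0/L1/L2 = ABDC/-/- → run A
t=2: L0/L1/L2 = BDC/A/- → run B
t=3: L0/L1/L2 = BDC/A/- → run B
t=4: L0/L1/L2 = DCE/AB/- → run D
t=5: L0/L1/L2 = DCE/AB/- → run D
t=6: L0/L1/L2 = CE/ABD/- → run C
t=7: L0/L1/L2 = CE/ABD/- → run C
t=8: L0/L1/L2 = E/ABDC/- → run E
t=9: L0/L1/L2 = E/ABDC/- → run E
t=10: L0/L1/L2 = -/ABDCE/- → run A
t=11: L0/L1/L2 = -/BDCE/- → run B
t=12: L0/L1/L2 = -/BDCE/- → run B
t=13: L0/L1/L2 = -/BDCE/- → run B
t=14: L0/L1/L2 = -/BDCE/- → run B
t=15: L0/L1/L2 = -/DCE/B → run D
t=16: L0/L1/L2 = -/DCE/B → run D
t=17: L0/L1/L2 = -/DCE/B → run D
t=18: L0/L1/L2 = -/DCE/B → run D
t=19: L0/L1/L2 = -/CE/BD → run C
t=20: L0/L1/L2 = -/CE/BD → run C
t=21: L0/L1/L2 = -/E/BD → run E
t=22: L0/L1/L2 = -/E/BD → run E
t=23: L0/L1/L2 = -/E/BD → run E
t=24: L0/L1/L2 = -/E/BD → run E
t=25: L0/L1/L2 = -/-/BDE → run B
t=26: L0/L1/L2 = -/-/DE → run D
t=27: L0/L1/L2 = -/-/E → run E
t=28: L0/L1/L2 = -/-/E → run E
t=29: (idle)
t=30: (idle)
t=31: (idle)
t=32: (idle)

context switches = 13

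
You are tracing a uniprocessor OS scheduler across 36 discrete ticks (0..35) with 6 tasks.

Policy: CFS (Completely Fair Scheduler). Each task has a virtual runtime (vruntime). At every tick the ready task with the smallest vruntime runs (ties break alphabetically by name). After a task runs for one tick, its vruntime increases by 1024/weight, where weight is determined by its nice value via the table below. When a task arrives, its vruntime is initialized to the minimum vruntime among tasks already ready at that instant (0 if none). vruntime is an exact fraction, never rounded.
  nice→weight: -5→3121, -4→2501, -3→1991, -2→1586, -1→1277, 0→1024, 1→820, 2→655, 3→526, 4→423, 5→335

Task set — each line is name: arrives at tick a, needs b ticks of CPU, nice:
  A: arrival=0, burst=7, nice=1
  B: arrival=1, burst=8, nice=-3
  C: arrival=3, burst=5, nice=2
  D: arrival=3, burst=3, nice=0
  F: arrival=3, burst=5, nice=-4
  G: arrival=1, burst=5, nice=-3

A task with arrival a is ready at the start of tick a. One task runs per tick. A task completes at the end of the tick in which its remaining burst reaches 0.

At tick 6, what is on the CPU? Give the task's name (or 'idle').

t=0: vr[A=0] → run A
t=1: vr[A=256/205 B=256/205 G=256/205] → run A
t=2: vr[A=512/205 B=256/205 G=256/205] → run B
t=3: vr[A=512/205 B=719616/408155 C=256/205 D=256/205 F=256/205 G=256/205] → run C
t=4: vr[A=512/205 B=719616/408155 C=15104/5371 D=256/205 F=256/205 G=256/205] → run D
t=5: vr[A=512/205 B=719616/408155 C=15104/5371 D=461/205 F=256/205 G=256/205] → run F
t=6: vr[A=512/205 B=719616/408155 C=15104/5371 D=461/205 F=20736/12505 G=256/205] → run G
t=7: vr[A=512/205 B=719616/408155 C=15104/5371 D=461/205 F=20736/12505 G=719616/408155] → run F
t=8: vr[A=512/205 B=719616/408155 C=15104/5371 D=461/205 F=25856/12505 G=719616/408155] → run B
t=9: vr[A=512/205 B=929536/408155 C=15104/5371 D=461/205 F=25856/12505 G=719616/408155] → run G
t=10: vr[A=512/205 B=929536/408155 C=15104/5371 D=461/205 F=25856/12505 G=929536/408155] → run F
t=11: vr[A=512/205 B=929536/408155 C=15104/5371 D=461/205 F=30976/12505 G=929536/408155] → run D
t=12: vr[A=512/205 B=929536/408155 C=15104/5371 D=666/205 F=30976/12505 G=929536/408155] → run B
t=13: vr[A=512/205 B=1139456/408155 C=15104/5371 D=666/205 F=30976/12505 G=929536/408155] → run G
t=14: vr[A=512/205 B=1139456/408155 C=15104/5371 D=666/205 F=30976/12505 G=1139456/408155] → run F
t=15: vr[A=512/205 B=1139456/408155 C=15104/5371 D=666/205 F=36096/12505 G=1139456/408155] → run A
t=16: vr[A=768/205 B=1139456/408155 C=15104/5371 D=666/205 F=36096/12505 G=1139456/408155] → run B
t=17: vr[A=768/205 B=1349376/408155 C=15104/5371 D=666/205 F=36096/12505 G=1139456/408155] → run G
t=18: vr[A=768/205 B=1349376/408155 C=15104/5371 D=666/205 F=36096/12505 G=1349376/408155] → run C
t=19: vr[A=768/205 B=1349376/408155 C=117504/26855 D=666/205 F=36096/12505 G=1349376/408155] → run F
t=20: vr[A=768/205 B=1349376/408155 C=117504/26855 D=666/205 G=1349376/408155] → run D
t=21: vr[A=768/205 B=1349376/408155 C=117504/26855 G=1349376/408155] → run B
t=22: vr[A=768/205 B=1559296/408155 C=117504/26855 G=1349376/408155] → run G
t=23: vr[A=768/205 B=1559296/408155 C=117504/26855] → run A
t=24: vr[A=1024/205 B=1559296/408155 C=117504/26855] → run B
t=25: vr[A=1024/205 B=1769216/408155 C=117504/26855] → run B
t=26: vr[A=1024/205 B=1979136/408155 C=117504/26855] → run C
t=27: vr[A=1024/205 B=1979136/408155 C=159488/26855] → run B
t=28: vr[A=1024/205 C=159488/26855] → run A
t=29: vr[A=256/41 C=159488/26855] → run C
t=30: vr[A=256/41 C=201472/26855] → run A
t=31: vr[A=1536/205 C=201472/26855] → run A
t=32: vr[C=201472/26855] → run C
t=33: (idle)
t=34: (idle)
t=35: (idle)

running at tick 6 = G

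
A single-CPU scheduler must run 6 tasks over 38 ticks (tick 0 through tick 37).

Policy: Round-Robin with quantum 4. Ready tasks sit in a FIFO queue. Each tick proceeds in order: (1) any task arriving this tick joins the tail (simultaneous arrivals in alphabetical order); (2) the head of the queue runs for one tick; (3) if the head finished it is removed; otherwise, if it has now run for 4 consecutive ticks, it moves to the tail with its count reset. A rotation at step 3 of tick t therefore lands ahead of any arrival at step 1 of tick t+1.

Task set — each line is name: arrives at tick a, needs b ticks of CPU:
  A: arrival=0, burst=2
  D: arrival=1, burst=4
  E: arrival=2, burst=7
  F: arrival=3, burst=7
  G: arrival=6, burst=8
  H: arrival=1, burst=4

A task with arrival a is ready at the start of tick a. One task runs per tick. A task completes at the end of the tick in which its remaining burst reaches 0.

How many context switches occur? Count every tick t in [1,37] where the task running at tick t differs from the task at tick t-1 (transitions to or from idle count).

context switches = 9

t=0: queue=[A] q_used=0 → run A
t=1: queue=[A,D,H] q_used=1 → run A
t=2: queue=[D,H,E] q_used=0 → run D
t=3: queue=[D,H,E,F] q_used=1 → run D
t=4: queue=[D,H,E,F] q_used=2 → run D
t=5: queue=[D,H,E,F] q_used=3 → run D
t=6: queue=[H,E,F,G] q_used=0 → run H
t=7: queue=[H,E,F,G] q_used=1 → run H
t=8: queue=[H,E,F,G] q_used=2 → run H
t=9: queue=[H,E,F,G] q_used=3 → run H
t=10: queue=[E,F,G] q_used=0 → run E
t=11: queue=[E,F,G] q_used=1 → run E
t=12: queue=[E,F,G] q_used=2 → run E
t=13: queue=[E,F,G] q_used=3 → run E
t=14: queue=[F,G,E] q_used=0 → run F
t=15: queue=[F,G,E] q_used=1 → run F
t=16: queue=[F,G,E] q_used=2 → run F
t=17: queue=[F,G,E] q_used=3 → run F
t=18: queue=[G,E,F] q_used=0 → run G
t=19: queue=[G,E,F] q_used=1 → run G
t=20: queue=[G,E,F] q_used=2 → run G
t=21: queue=[G,E,F] q_used=3 → run G
t=22: queue=[E,F,G] q_used=0 → run E
t=23: queue=[E,F,G] q_used=1 → run E
t=24: queue=[E,F,G] q_used=2 → run E
t=25: queue=[F,G] q_used=0 → run F
t=26: queue=[F,G] q_used=1 → run F
t=27: queue=[F,G] q_used=2 → run F
t=28: queue=[G] q_used=0 → run G
t=29: queue=[G] q_used=1 → run G
t=30: queue=[G] q_used=2 → run G
t=31: queue=[G] q_used=3 → run G
t=32: (idle)
t=33: (idle)
t=34: (idle)
t=35: (idle)
t=36: (idle)
t=37: (idle)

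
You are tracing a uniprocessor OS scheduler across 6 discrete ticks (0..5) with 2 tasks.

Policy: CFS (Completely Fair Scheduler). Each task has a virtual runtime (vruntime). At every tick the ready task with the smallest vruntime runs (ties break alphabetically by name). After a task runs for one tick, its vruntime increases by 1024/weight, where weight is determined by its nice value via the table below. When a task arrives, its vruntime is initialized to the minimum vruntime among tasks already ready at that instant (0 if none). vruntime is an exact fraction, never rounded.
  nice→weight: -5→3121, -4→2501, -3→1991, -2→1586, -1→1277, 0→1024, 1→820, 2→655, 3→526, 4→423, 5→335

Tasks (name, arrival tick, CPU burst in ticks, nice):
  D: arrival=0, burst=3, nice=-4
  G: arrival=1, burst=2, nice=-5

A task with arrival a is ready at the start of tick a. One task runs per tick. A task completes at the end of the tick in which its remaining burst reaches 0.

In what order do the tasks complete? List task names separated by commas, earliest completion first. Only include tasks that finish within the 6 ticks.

completion order = G, D

t=0: vr[D=0] → run D
t=1: vr[D=1024/2501 G=1024/2501] → run D
t=2: vr[D=2048/2501 G=1024/2501] → run G
t=3: vr[D=2048/2501 G=5756928/7805621] → run G
t=4: vr[D=2048/2501] → run D
t=5: (idle)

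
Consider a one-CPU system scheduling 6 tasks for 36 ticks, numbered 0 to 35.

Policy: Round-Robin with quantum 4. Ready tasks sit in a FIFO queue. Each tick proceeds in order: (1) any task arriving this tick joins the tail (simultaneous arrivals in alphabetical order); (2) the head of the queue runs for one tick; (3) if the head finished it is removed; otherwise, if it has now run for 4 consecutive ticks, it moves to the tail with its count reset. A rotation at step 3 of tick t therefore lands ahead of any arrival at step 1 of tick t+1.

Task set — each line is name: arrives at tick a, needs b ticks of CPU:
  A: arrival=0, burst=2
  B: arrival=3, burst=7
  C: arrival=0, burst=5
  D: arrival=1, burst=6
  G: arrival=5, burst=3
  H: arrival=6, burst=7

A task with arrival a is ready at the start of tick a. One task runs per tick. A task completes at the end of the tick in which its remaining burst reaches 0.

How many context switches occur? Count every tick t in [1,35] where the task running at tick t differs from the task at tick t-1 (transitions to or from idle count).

context switches = 10

t=0: queue=[A,C] q_used=0 → run A
t=1: queue=[A,C,D] q_used=1 → run A
t=2: queue=[C,D] q_used=0 → run C
t=3: queue=[C,D,B] q_used=1 → run C
t=4: queue=[C,D,B] q_used=2 → run C
t=5: queue=[C,D,B,G] q_used=3 → run C
t=6: queue=[D,B,G,C,H] q_used=0 → run D
t=7: queue=[D,B,G,C,H] q_used=1 → run D
t=8: queue=[D,B,G,C,H] q_used=2 → run D
t=9: queue=[D,B,G,C,H] q_used=3 → run D
t=10: queue=[B,G,C,H,D] q_used=0 → run B
t=11: queue=[B,G,C,H,D] q_used=1 → run B
t=12: queue=[B,G,C,H,D] q_used=2 → run B
t=13: queue=[B,G,C,H,D] q_used=3 → run B
t=14: queue=[G,C,H,D,B] q_used=0 → run G
t=15: queue=[G,C,H,D,B] q_used=1 → run G
t=16: queue=[G,C,H,D,B] q_used=2 → run G
t=17: queue=[C,H,D,B] q_used=0 → run C
t=18: queue=[H,D,B] q_used=0 → run H
t=19: queue=[H,D,B] q_used=1 → run H
t=20: queue=[H,D,B] q_used=2 → run H
t=21: queue=[H,D,B] q_used=3 → run H
t=22: queue=[D,B,H] q_used=0 → run D
t=23: queue=[D,B,H] q_used=1 → run D
t=24: queue=[B,H] q_used=0 → run B
t=25: queue=[B,H] q_used=1 → run B
t=26: queue=[B,H] q_used=2 → run B
t=27: queue=[H] q_used=0 → run H
t=28: queue=[H] q_used=1 → run H
t=29: queue=[H] q_used=2 → run H
t=30: (idle)
t=31: (idle)
t=32: (idle)
t=33: (idle)
t=34: (idle)
t=35: (idle)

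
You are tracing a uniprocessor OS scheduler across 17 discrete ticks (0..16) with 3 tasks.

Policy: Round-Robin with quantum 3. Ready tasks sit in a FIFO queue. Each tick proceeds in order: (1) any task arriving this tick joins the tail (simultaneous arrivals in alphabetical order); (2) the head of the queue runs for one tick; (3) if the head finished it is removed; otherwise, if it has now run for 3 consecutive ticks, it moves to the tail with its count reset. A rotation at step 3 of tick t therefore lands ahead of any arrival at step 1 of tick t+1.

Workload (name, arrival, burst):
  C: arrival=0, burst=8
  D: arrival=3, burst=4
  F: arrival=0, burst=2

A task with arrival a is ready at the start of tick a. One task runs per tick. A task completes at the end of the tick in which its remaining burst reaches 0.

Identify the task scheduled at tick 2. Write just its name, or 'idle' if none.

t=0: queue=[C,F] q_used=0 → run C
t=1: queue=[C,F] q_used=1 → run C
t=2: queue=[C,F] q_used=2 → run C
t=3: queue=[F,C,D] q_used=0 → run F
t=4: queue=[F,C,D] q_used=1 → run F
t=5: queue=[C,D] q_used=0 → run C
t=6: queue=[C,D] q_used=1 → run C
t=7: queue=[C,D] q_used=2 → run C
t=8: queue=[D,C] q_used=0 → run D
t=9: queue=[D,C] q_used=1 → run D
t=10: queue=[D,C] q_used=2 → run D
t=11: queue=[C,D] q_used=0 → run C
t=12: queue=[C,D] q_used=1 → run C
t=13: queue=[D] q_used=0 → run D
t=14: (idle)
t=15: (idle)
t=16: (idle)

running at tick 2 = C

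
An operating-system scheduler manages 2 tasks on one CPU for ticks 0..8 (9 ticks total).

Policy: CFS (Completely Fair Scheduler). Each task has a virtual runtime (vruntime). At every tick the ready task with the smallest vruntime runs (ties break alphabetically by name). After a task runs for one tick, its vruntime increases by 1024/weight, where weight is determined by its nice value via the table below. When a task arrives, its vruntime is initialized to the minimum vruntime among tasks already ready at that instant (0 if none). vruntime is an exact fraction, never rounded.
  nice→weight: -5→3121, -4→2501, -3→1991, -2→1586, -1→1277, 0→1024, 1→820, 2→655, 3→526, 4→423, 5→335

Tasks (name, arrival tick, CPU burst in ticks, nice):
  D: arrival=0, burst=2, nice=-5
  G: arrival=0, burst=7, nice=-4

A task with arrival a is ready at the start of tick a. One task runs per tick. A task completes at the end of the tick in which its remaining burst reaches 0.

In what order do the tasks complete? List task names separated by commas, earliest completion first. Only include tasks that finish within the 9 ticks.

t=0: vr[D=0 G=0] → run D
t=1: vr[D=1024/3121 G=0] → run G
t=2: vr[D=1024/3121 G=1024/2501] → run D
t=3: vr[G=1024/2501] → run G
t=4: vr[G=2048/2501] → run G
t=5: vr[G=3072/2501] → run G
t=6: vr[G=4096/2501] → run G
t=7: vr[G=5120/2501] → run G
t=8: vr[G=6144/2501] → run G

completion order = D, G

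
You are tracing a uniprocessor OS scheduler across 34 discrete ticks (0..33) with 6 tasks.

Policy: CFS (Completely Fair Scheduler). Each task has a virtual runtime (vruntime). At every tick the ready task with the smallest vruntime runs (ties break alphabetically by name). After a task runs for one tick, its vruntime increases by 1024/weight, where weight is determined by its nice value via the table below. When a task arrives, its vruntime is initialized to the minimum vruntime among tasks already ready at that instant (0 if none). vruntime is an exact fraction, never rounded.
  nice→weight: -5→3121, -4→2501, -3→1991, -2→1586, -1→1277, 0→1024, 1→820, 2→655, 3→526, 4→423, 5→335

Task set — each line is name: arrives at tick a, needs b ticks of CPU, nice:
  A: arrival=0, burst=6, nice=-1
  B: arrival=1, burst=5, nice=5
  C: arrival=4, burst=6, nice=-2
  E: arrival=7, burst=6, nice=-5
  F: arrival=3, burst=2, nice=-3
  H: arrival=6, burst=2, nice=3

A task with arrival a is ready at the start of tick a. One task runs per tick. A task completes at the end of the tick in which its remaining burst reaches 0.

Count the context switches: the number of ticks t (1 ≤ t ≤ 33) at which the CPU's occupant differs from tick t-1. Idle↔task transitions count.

t=0: vr[A=0] → run A
t=1: vr[A=1024/1277 B=1024/1277] → run A
t=2: vr[A=2048/1277 B=1024/1277] → run B
t=3: vr[A=2048/1277 B=1650688/427795 F=2048/1277] → run A
t=4: vr[A=3072/1277 B=1650688/427795 C=2048/1277 F=2048/1277] → run C
t=5: vr[A=3072/1277 B=1650688/427795 C=2277888/1012661 F=2048/1277] → run F
t=6: vr[A=3072/1277 B=1650688/427795 C=2277888/1012661 F=5385216/2542507 H=5385216/2542507] → run F
t=7: vr[A=3072/1277 B=1650688/427795 C=2277888/1012661 E=5385216/2542507 H=5385216/2542507] → run E
t=8: vr[A=3072/1277 B=1650688/427795 C=2277888/1012661 E=19410786304/7935164347 H=5385216/2542507] → run H
t=9: vr[A=3072/1277 B=1650688/427795 C=2277888/1012661 E=19410786304/7935164347 H=2718075392/668679341] → run C
t=10: vr[A=3072/1277 B=1650688/427795 C=2931712/1012661 E=19410786304/7935164347 H=2718075392/668679341] → run A
t=11: vr[A=4096/1277 B=1650688/427795 C=2931712/1012661 E=19410786304/7935164347 H=2718075392/668679341] → run E
t=12: vr[A=4096/1277 B=1650688/427795 C=2931712/1012661 E=22014313472/7935164347 H=2718075392/668679341] → run E
t=13: vr[A=4096/1277 B=1650688/427795 C=2931712/1012661 E=24617840640/7935164347 H=2718075392/668679341] → run C
t=14: vr[A=4096/1277 B=1650688/427795 C=3585536/1012661 E=24617840640/7935164347 H=2718075392/668679341] → run E
t=15: vr[A=4096/1277 B=1650688/427795 C=3585536/1012661 E=27221367808/7935164347 H=2718075392/668679341] → run A
t=16: vr[A=5120/1277 B=1650688/427795 C=3585536/1012661 E=27221367808/7935164347 H=2718075392/668679341] → run E
t=17: vr[A=5120/1277 B=1650688/427795 C=3585536/1012661 E=29824894976/7935164347 H=2718075392/668679341] → run C
t=18: vr[A=5120/1277 B=1650688/427795 C=4239360/1012661 E=29824894976/7935164347 H=2718075392/668679341] → run E
t=19: vr[A=5120/1277 B=1650688/427795 C=4239360/1012661 H=2718075392/668679341] → run B
t=20: vr[A=5120/1277 B=2958336/427795 C=4239360/1012661 H=2718075392/668679341] → run A
t=21: vr[B=2958336/427795 C=4239360/1012661 H=2718075392/668679341] → run H
t=22: vr[B=2958336/427795 C=4239360/1012661] → run C
t=23: vr[B=2958336/427795 C=4893184/1012661] → run C
t=24: vr[B=2958336/427795] → run B
t=25: vr[B=4265984/427795] → run B
t=26: vr[B=5573632/427795] → run B
t=27: (idle)
t=28: (idle)
t=29: (idle)
t=30: (idle)
t=31: (idle)
t=32: (idle)
t=33: (idle)

context switches = 21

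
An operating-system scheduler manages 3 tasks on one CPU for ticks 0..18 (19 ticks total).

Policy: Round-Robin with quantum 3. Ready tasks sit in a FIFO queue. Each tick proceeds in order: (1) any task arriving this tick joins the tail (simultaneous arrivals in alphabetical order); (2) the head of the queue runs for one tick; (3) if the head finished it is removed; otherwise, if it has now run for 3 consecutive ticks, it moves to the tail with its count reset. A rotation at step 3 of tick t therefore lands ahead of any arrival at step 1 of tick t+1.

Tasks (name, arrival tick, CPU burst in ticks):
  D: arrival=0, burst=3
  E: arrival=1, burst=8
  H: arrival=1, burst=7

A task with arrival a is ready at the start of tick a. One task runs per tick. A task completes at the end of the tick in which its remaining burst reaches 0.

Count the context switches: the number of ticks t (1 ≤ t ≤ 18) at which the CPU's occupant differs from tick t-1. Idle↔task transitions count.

t=0: queue=[D] q_used=0 → run D
t=1: queue=[D,E,H] q_used=1 → run D
t=2: queue=[D,E,H] q_used=2 → run D
t=3: queue=[E,H] q_used=0 → run E
t=4: queue=[E,H] q_used=1 → run E
t=5: queue=[E,H] q_used=2 → run E
t=6: queue=[H,E] q_used=0 → run H
t=7: queue=[H,E] q_used=1 → run H
t=8: queue=[H,E] q_used=2 → run H
t=9: queue=[E,H] q_used=0 → run E
t=10: queue=[E,H] q_used=1 → run E
t=11: queue=[E,H] q_used=2 → run E
t=12: queue=[H,E] q_used=0 → run H
t=13: queue=[H,E] q_used=1 → run H
t=14: queue=[H,E] q_used=2 → run H
t=15: queue=[E,H] q_used=0 → run E
t=16: queue=[E,H] q_used=1 → run E
t=17: queue=[H] q_used=0 → run H
t=18: (idle)

context switches = 7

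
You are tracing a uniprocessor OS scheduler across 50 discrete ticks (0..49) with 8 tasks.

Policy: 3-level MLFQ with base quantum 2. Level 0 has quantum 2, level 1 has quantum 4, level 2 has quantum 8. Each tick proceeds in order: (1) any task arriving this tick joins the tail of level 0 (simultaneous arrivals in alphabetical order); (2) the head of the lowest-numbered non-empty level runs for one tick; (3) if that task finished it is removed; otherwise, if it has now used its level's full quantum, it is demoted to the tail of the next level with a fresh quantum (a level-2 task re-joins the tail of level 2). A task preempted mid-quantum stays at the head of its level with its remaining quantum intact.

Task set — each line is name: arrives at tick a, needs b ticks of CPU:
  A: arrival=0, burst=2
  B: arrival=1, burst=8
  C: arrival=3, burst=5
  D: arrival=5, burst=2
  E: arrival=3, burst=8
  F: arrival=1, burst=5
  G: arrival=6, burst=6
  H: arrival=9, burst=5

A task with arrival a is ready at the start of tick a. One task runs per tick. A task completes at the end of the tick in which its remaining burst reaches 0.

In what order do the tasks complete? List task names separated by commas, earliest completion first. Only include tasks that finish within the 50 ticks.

t=0: L0/L1/L2 = A/-/- → run A
t=1: L0/L1/L2 = ABF/-/- → run A
t=2: L0/L1/L2 = BF/-/- → run B
t=3: L0/L1/L2 = BFCE/-/- → run B
t=4: L0/L1/L2 = FCE/B/- → run F
t=5: L0/L1/L2 = FCED/B/- → run F
t=6: L0/L1/L2 = CEDG/BF/- → run C
t=7: L0/L1/L2 = CEDG/BF/- → run C
t=8: L0/L1/L2 = EDG/BFC/- → run E
t=9: L0/L1/L2 = EDGH/BFC/- → run E
t=10: L0/L1/L2 = DGH/BFCE/- → run D
t=11: L0/L1/L2 = DGH/BFCE/- → run D
t=12: L0/L1/L2 = GH/BFCE/- → run G
t=13: L0/L1/L2 = GH/BFCE/- → run G
t=14: L0/L1/L2 = H/BFCEG/- → run H
t=15: L0/L1/L2 = H/BFCEG/- → run H
t=16: L0/L1/L2 = -/BFCEGH/- → run B
t=17: L0/L1/L2 = -/BFCEGH/- → run B
t=18: L0/L1/L2 = -/BFCEGH/- → run B
t=19: L0/L1/L2 = -/BFCEGH/- → run B
t=20: L0/L1/L2 = -/FCEGH/B → run F
t=21: L0/L1/L2 = -/FCEGH/B → run F
t=22: L0/L1/L2 = -/FCEGH/B → run F
t=23: L0/L1/L2 = -/CEGH/B → run C
t=24: L0/L1/L2 = -/CEGH/B → run C
t=25: L0/L1/L2 = -/CEGH/B → run C
t=26: L0/L1/L2 = -/EGH/B → run E
t=27: L0/L1/L2 = -/EGH/B → run E
t=28: L0/L1/L2 = -/EGH/B → run E
t=29: L0/L1/L2 = -/EGH/B → run E
t=30: L0/L1/L2 = -/GH/BE → run G
t=31: L0/L1/L2 = -/GH/BE → run G
t=32: L0/L1/L2 = -/GH/BE → run G
t=33: L0/L1/L2 = -/GH/BE → run G
t=34: L0/L1/L2 = -/H/BE → run H
t=35: L0/L1/L2 = -/H/BE → run H
t=36: L0/L1/L2 = -/H/BE → run H
t=37: L0/L1/L2 = -/-/BE → run B
t=38: L0/L1/L2 = -/-/BE → run B
t=39: L0/L1/L2 = -/-/E → run E
t=40: L0/L1/L2 = -/-/E → run E
t=41: (idle)
t=42: (idle)
t=43: (idle)
t=44: (idle)
t=45: (idle)
t=46: (idle)
t=47: (idle)
t=48: (idle)
t=49: (idle)

completion order = A, D, F, C, G, H, B, E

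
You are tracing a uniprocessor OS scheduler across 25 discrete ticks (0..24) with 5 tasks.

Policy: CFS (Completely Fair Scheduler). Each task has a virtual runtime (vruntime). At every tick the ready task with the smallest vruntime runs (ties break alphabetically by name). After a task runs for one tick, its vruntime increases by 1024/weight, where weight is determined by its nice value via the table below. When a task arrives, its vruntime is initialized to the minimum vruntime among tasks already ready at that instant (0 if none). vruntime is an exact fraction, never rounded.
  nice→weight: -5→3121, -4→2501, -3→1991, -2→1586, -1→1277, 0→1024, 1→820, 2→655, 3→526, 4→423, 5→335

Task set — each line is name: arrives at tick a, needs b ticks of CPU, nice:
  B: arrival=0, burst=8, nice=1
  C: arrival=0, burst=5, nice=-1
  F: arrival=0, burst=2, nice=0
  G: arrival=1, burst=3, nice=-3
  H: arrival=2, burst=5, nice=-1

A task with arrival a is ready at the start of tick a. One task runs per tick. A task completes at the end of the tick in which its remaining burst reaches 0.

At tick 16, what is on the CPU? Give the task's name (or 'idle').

running at tick 16 = C

t=0: vr[B=0 C=0 F=0] → run B
t=1: vr[B=256/205 C=0 F=0 G=0] → run C
t=2: vr[B=256/205 C=1024/1277 F=0 G=0 H=0] → run F
t=3: vr[B=256/205 C=1024/1277 F=1 G=0 H=0] → run G
t=4: vr[B=256/205 C=1024/1277 F=1 G=1024/1991 H=0] → run H
t=5: vr[B=256/205 C=1024/1277 F=1 G=1024/1991 H=1024/1277] → run G
t=6: vr[B=256/205 C=1024/1277 F=1 G=2048/1991 H=1024/1277] → run C
t=7: vr[B=256/205 C=2048/1277 F=1 G=2048/1991 H=1024/1277] → run H
t=8: vr[B=256/205 C=2048/1277 F=1 G=2048/1991 H=2048/1277] → run F
t=9: vr[B=256/205 C=2048/1277 G=2048/1991 H=2048/1277] → run G
t=10: vr[B=256/205 C=2048/1277 H=2048/1277] → run B
t=11: vr[B=512/205 C=2048/1277 H=2048/1277] → run C
t=12: vr[B=512/205 C=3072/1277 H=2048/1277] → run H
t=13: vr[B=512/205 C=3072/1277 H=3072/1277] → run C
t=14: vr[B=512/205 C=4096/1277 H=3072/1277] → run H
t=15: vr[B=512/205 C=4096/1277 H=4096/1277] → run B
t=16: vr[B=768/205 C=4096/1277 H=4096/1277] → run C
t=17: vr[B=768/205 H=4096/1277] → run H
t=18: vr[B=768/205] → run B
t=19: vr[B=1024/205] → run B
t=20: vr[B=256/41] → run B
t=21: vr[B=1536/205] → run B
t=22: vr[B=1792/205] → run B
t=23: (idle)
t=24: (idle)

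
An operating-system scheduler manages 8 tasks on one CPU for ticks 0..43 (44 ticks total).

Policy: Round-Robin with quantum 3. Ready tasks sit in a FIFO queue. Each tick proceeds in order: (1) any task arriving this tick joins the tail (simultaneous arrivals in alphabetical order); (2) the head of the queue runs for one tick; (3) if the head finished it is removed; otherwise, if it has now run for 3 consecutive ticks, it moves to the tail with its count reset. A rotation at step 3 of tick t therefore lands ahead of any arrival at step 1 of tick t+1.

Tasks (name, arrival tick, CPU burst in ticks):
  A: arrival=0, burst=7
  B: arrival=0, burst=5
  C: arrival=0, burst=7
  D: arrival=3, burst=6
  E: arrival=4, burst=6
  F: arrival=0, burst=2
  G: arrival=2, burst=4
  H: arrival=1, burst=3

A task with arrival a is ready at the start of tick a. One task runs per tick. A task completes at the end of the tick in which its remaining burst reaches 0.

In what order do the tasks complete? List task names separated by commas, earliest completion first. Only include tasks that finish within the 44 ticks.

t=0: queue=[A,B,C,F] q_used=0 → run A
t=1: queue=[A,B,C,F,H] q_used=1 → run A
t=2: queue=[A,B,C,F,H,G] q_used=2 → run A
t=3: queue=[B,C,F,H,G,A,D] q_used=0 → run B
t=4: queue=[B,C,F,H,G,A,D,E] q_used=1 → run B
t=5: queue=[B,C,F,H,G,A,D,E] q_used=2 → run B
t=6: queue=[C,F,H,G,A,D,E,B] q_used=0 → run C
t=7: queue=[C,F,H,G,A,D,E,B] q_used=1 → run C
t=8: queue=[C,F,H,G,A,D,E,B] q_used=2 → run C
t=9: queue=[F,H,G,A,D,E,B,C] q_used=0 → run F
t=10: queue=[F,H,G,A,D,E,B,C] q_used=1 → run F
t=11: queue=[H,G,A,D,E,B,C] q_used=0 → run H
t=12: queue=[H,G,A,D,E,B,C] q_used=1 → run H
t=13: queue=[H,G,A,D,E,B,C] q_used=2 → run H
t=14: queue=[G,A,D,E,B,C] q_used=0 → run G
t=15: queue=[G,A,D,E,B,C] q_used=1 → run G
t=16: queue=[G,A,D,E,B,C] q_used=2 → run G
t=17: queue=[A,D,E,B,C,G] q_used=0 → run A
t=18: queue=[A,D,E,B,C,G] q_used=1 → run A
t=19: queue=[A,D,E,B,C,G] q_used=2 → run A
t=20: queue=[D,E,B,C,G,A] q_used=0 → run D
t=21: queue=[D,E,B,C,G,A] q_used=1 → run D
t=22: queue=[D,E,B,C,G,A] q_used=2 → run D
t=23: queue=[E,B,C,G,A,D] q_used=0 → run E
t=24: queue=[E,B,C,G,A,D] q_used=1 → run E
t=25: queue=[E,B,C,G,A,D] q_used=2 → run E
t=26: queue=[B,C,G,A,D,E] q_used=0 → run B
t=27: queue=[B,C,G,A,D,E] q_used=1 → run B
t=28: queue=[C,G,A,D,E] q_used=0 → run C
t=29: queue=[C,G,A,D,E] q_used=1 → run C
t=30: queue=[C,G,A,D,E] q_used=2 → run C
t=31: queue=[G,A,D,E,C] q_used=0 → run G
t=32: queue=[A,D,E,C] q_used=0 → run A
t=33: queue=[D,E,C] q_used=0 → run D
t=34: queue=[D,E,C] q_used=1 → run D
t=35: queue=[D,E,C] q_used=2 → run D
t=36: queue=[E,C] q_used=0 → run E
t=37: queue=[E,C] q_used=1 → run E
t=38: queue=[E,C] q_used=2 → run E
t=39: queue=[C] q_used=0 → run C
t=40: (idle)
t=41: (idle)
t=42: (idle)
t=43: (idle)

completion order = F, H, B, G, A, D, E, C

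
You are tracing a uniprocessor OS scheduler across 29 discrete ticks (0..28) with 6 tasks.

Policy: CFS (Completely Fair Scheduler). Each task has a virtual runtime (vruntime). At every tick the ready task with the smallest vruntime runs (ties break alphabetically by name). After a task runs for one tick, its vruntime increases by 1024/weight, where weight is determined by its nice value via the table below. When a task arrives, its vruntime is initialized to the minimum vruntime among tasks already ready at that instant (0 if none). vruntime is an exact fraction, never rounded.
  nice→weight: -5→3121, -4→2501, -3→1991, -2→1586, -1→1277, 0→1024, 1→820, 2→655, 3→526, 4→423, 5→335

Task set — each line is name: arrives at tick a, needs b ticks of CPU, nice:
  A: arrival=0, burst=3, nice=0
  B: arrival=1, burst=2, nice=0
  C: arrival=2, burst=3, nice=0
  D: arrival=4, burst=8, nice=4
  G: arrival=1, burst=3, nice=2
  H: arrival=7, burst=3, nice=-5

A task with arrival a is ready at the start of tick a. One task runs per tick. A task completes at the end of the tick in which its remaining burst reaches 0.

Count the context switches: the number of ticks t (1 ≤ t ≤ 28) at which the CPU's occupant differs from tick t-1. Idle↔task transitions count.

context switches = 15

t=0: vr[A=0] → run A
t=1: vr[A=1 B=1 G=1] → run A
t=2: vr[A=2 B=1 C=1 G=1] → run B
t=3: vr[A=2 B=2 C=1 G=1] → run C
t=4: vr[A=2 B=2 C=2 D=1 G=1] → run D
t=5: vr[A=2 B=2 C=2 D=1447/423 G=1] → run G
t=6: vr[A=2 B=2 C=2 D=1447/423 G=1679/655] → run A
t=7: vr[B=2 C=2 D=1447/423 G=1679/655 H=2] → run B
t=8: vr[C=2 D=1447/423 G=1679/655 H=2] → run C
t=9: vr[C=3 D=1447/423 G=1679/655 H=2] → run H
t=10: vr[C=3 D=1447/423 G=1679/655 H=7266/3121] → run H
t=11: vr[C=3 D=1447/423 G=1679/655 H=8290/3121] → run G
t=12: vr[C=3 D=1447/423 G=2703/655 H=8290/3121] → run H
t=13: vr[C=3 D=1447/423 G=2703/655] → run C
t=14: vr[D=1447/423 G=2703/655] → run D
t=15: vr[D=2471/423 G=2703/655] → run G
t=16: vr[D=2471/423] → run D
t=17: vr[D=1165/141] → run D
t=18: vr[D=4519/423] → run D
t=19: vr[D=5543/423] → run D
t=20: vr[D=2189/141] → run D
t=21: vr[D=7591/423] → run D
t=22: (idle)
t=23: (idle)
t=24: (idle)
t=25: (idle)
t=26: (idle)
t=27: (idle)
t=28: (idle)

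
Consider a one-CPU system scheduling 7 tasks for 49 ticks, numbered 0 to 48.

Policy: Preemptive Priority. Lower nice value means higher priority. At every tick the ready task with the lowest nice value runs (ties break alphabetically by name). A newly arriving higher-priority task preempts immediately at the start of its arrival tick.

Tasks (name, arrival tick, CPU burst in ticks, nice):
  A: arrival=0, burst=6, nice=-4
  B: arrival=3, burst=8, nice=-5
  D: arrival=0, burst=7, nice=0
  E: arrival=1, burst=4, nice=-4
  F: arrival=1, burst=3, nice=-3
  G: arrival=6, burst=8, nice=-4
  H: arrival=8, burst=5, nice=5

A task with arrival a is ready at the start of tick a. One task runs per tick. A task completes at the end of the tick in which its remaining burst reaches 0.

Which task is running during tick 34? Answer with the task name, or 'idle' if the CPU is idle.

t=0: ready={A,D} → run A
t=1: ready={A,D,E,F} → run A
t=2: ready={A,D,E,F} → run A
t=3: ready={A,B,D,E,F} → run B
t=4: ready={A,B,D,E,F} → run B
t=5: ready={A,B,D,E,F} → run B
t=6: ready={A,B,D,E,F,G} → run B
t=7: ready={A,B,D,E,F,G} → run B
t=8: ready={A,B,D,E,F,G,H} → run B
t=9: ready={A,B,D,E,F,G,H} → run B
t=10: ready={A,B,D,E,F,G,H} → run B
t=11: ready={A,D,E,F,G,H} → run A
t=12: ready={A,D,E,F,G,H} → run A
t=13: ready={A,D,E,F,G,H} → run A
t=14: ready={D,E,F,G,H} → run E
t=15: ready={D,E,F,G,H} → run E
t=16: ready={D,E,F,G,H} → run E
t=17: ready={D,E,F,G,H} → run E
t=18: ready={D,F,G,H} → run G
t=19: ready={D,F,G,H} → run G
t=20: ready={D,F,G,H} → run G
t=21: ready={D,F,G,H} → run G
t=22: ready={D,F,G,H} → run G
t=23: ready={D,F,G,H} → run G
t=24: ready={D,F,G,H} → run G
t=25: ready={D,F,G,H} → run G
t=26: ready={D,F,H} → run F
t=27: ready={D,F,H} → run F
t=28: ready={D,F,H} → run F
t=29: ready={D,H} → run D
t=30: ready={D,H} → run D
t=31: ready={D,H} → run D
t=32: ready={D,H} → run D
t=33: ready={D,H} → run D
t=34: ready={D,H} → run D
t=35: ready={D,H} → run D
t=36: ready={H} → run H
t=37: ready={H} → run H
t=38: ready={H} → run H
t=39: ready={H} → run H
t=40: ready={H} → run H
t=41: (idle)
t=42: (idle)
t=43: (idle)
t=44: (idle)
t=45: (idle)
t=46: (idle)
t=47: (idle)
t=48: (idle)

running at tick 34 = D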